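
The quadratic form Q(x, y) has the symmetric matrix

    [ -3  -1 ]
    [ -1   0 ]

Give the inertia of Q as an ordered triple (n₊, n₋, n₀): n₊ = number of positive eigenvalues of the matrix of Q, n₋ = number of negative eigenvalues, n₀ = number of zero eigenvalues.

(1, 1, 0)

Congruent diagonalization of A (simultaneous row and column reduction) yields pivots -3, 1/3.
Counting signs: 1 positive, 1 negative.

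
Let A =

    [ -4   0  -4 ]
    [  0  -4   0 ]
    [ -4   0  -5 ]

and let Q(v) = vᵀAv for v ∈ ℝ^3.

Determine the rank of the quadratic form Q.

Row-reducing A symmetrically gives the diagonal entries -4, -4, -1.
So there are 3 negative pivots.
The rank is the number of nonzero pivots: 3.

3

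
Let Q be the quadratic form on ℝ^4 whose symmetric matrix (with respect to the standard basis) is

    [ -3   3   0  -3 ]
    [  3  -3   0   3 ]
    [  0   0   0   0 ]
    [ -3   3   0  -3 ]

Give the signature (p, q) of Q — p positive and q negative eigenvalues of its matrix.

(0, 1)

Row-reducing A symmetrically gives the diagonal entries -3, 0, 0, 0.
That gives 1 negative, 3 zero pivots.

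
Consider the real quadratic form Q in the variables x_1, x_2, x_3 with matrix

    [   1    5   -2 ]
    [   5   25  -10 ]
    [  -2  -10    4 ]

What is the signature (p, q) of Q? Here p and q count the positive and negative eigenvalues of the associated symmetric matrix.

(1, 0)

Row-reducing A symmetrically gives the diagonal entries 1, 0, 0.
So there are 1 positive, 2 zero pivots.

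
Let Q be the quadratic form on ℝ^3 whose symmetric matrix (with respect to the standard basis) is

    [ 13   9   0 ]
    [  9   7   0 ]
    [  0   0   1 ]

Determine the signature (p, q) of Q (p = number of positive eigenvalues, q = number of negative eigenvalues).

An LDLᵀ factorisation of A has diagonal entries 13, 10/13, 1.
So there are 3 positive pivots.

(3, 0)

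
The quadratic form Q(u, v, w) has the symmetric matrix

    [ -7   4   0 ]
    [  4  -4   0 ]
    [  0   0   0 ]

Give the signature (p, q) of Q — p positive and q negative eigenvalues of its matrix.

(0, 2)

Symmetric row and column elimination reduces A to a congruent diagonal form with pivots -7, -12/7, 0.
Counting signs: 2 negative, 1 zero.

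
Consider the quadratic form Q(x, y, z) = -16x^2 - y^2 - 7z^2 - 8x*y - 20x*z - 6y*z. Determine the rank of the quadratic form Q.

3

The symmetric matrix is A = [[-16, -4, -10], [-4, -1, -3], [-10, -3, -7]].
Row reduction of A gives 3 nonzero rows, so rank A = 3.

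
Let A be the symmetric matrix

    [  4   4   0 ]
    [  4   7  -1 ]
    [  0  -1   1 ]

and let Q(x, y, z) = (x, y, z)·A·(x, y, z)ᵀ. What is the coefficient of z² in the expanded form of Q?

The coefficient of z² is the diagonal entry A[3,3] = 1.

1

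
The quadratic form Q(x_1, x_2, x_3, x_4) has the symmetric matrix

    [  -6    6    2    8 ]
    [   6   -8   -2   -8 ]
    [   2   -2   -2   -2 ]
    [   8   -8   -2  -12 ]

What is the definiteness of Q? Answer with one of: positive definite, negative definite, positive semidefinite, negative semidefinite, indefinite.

Leading principal minors: Δ_1 = -6, Δ_2 = 12, Δ_3 = -16, Δ_4 = 16.
The signs alternate starting with Δ_1 < 0, so by Sylvester's criterion Q is negative definite.

negative definite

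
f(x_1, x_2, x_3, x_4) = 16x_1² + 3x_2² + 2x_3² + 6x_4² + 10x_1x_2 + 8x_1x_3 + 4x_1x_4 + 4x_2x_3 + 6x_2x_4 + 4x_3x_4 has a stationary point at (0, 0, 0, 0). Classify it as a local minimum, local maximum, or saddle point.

The Hessian at the origin is H = [[32, 10, 8, 4], [10, 6, 4, 6], [8, 4, 4, 4], [4, 6, 4, 12]].
An LDLᵀ factorisation of H has diagonal entries 32, 23/8, 28/23, 24/7.
That gives 4 positive pivots.
H is positive definite, so the origin is a strict local minimum.

local minimum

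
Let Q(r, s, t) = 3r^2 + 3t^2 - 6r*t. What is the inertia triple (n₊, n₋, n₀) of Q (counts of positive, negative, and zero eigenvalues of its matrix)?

(1, 0, 2)

The symmetric matrix is A = [[3, 0, -3], [0, 0, 0], [-3, 0, 3]].
Symmetric row and column elimination reduces A to a congruent diagonal form with pivots 3, 0, 0.
So there are 1 positive, 2 zero pivots.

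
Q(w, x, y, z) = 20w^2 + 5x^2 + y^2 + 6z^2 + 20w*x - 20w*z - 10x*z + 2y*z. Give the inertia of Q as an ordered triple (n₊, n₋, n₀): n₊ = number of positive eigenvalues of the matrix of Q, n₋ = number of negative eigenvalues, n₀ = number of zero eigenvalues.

(2, 0, 2)

The symmetric matrix is A = [[20, 10, 0, -10], [10, 5, 0, -5], [0, 0, 1, 1], [-10, -5, 1, 6]].
Applying the same elementary operations to the rows and columns of A produces a congruent diagonal matrix with entries 20, 0, 1, 0.
That gives 2 positive, 2 zero pivots.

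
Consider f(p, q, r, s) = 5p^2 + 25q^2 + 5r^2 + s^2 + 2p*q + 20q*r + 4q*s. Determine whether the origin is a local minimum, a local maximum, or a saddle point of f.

The Hessian at the origin is H = [[10, 2, 0, 0], [2, 50, 20, 4], [0, 20, 10, 0], [0, 4, 0, 2]].
Congruent diagonalization of H (simultaneous row and column reduction) yields pivots 10, 248/5, 60/31, 1/3.
That gives 4 positive pivots.
H is positive definite, so the origin is a strict local minimum.

local minimum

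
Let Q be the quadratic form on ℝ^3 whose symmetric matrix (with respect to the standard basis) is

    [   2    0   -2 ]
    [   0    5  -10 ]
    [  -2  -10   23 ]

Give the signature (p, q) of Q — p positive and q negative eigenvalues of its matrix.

(3, 0)

Congruent diagonalization of A (simultaneous row and column reduction) yields pivots 2, 5, 1.
Counting signs: 3 positive.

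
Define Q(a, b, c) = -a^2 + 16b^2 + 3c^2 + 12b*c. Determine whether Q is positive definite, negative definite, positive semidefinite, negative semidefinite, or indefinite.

indefinite

Write A = [[-1, 0, 0], [0, 16, 6], [0, 6, 3]].
Applying the same elementary operations to the rows and columns of A produces a congruent diagonal matrix with entries -1, 16, 3/4.
That gives 2 positive, 1 negative pivots.
Hence Q is indefinite.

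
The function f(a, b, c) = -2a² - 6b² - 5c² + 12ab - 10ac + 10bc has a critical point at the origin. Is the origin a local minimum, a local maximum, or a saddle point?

saddle point

The Hessian at the origin is H = [[-4, 12, -10], [12, -12, 10], [-10, 10, -10]].
An LDLᵀ factorisation of H has diagonal entries -4, 24, -5/3.
So there are 1 positive, 2 negative pivots.
H is indefinite, so the origin is a saddle point.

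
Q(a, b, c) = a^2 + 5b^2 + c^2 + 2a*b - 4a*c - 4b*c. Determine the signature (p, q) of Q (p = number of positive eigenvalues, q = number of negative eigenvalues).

(2, 1)

The associated matrix is A = [[1, 1, -2], [1, 5, -2], [-2, -2, 1]].
Congruent diagonalization of A (simultaneous row and column reduction) yields pivots 1, 4, -3.
So there are 2 positive, 1 negative pivots.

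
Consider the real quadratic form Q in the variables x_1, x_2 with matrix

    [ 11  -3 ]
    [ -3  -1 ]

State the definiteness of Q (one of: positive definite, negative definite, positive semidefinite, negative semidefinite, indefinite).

indefinite

Row-reducing A symmetrically gives the diagonal entries 11, -20/11.
That gives 1 positive, 1 negative pivots.
Hence Q is indefinite.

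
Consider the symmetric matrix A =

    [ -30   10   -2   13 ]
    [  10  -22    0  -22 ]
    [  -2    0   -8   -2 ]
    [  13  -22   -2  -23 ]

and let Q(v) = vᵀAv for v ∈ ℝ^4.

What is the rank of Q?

Applying the same elementary operations to the rows and columns of A produces a congruent diagonal matrix with entries -30, -56/3, -549/70, -5/549.
Counting signs: 4 negative.
The rank is the number of nonzero pivots: 4.

4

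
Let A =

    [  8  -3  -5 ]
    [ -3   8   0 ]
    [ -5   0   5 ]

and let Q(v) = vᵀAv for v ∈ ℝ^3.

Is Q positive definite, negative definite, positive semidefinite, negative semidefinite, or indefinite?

positive definite

Congruent diagonalization of A (simultaneous row and column reduction) yields pivots 8, 55/8, 15/11.
Counting signs: 3 positive.
Hence Q is positive definite.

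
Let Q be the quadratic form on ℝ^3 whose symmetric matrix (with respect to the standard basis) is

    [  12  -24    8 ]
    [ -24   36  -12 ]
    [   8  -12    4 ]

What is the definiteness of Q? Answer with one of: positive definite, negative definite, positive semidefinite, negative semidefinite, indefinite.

Row-reducing A symmetrically gives the diagonal entries 12, -12, 0.
That gives 1 positive, 1 negative, 1 zero pivots.
Hence Q is indefinite.

indefinite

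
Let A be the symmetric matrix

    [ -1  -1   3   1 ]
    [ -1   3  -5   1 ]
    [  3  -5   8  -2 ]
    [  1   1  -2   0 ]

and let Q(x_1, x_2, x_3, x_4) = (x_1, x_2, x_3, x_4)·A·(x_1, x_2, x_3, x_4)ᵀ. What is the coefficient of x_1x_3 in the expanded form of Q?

6

The coefficient of x_1x_3 is A[1,3] + A[3,1] = 2·3 = 6.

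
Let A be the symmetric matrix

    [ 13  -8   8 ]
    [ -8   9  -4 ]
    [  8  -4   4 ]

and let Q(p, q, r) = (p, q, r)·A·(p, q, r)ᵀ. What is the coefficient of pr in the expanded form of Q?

16

The coefficient of pr is A[1,3] + A[3,1] = 2·8 = 16.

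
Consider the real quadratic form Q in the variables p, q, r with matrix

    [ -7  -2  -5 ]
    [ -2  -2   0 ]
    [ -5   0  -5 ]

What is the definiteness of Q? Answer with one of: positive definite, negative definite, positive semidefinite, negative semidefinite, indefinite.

Symmetric row and column elimination reduces A to a congruent diagonal form with pivots -7, -10/7, 0.
Counting signs: 2 negative, 1 zero.
Hence Q is negative semidefinite.

negative semidefinite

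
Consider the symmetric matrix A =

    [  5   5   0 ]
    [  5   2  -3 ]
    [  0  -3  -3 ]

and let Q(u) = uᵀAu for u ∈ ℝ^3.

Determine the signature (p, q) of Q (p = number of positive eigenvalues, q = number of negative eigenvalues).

Applying the same elementary operations to the rows and columns of A produces a congruent diagonal matrix with entries 5, -3, 0.
Counting signs: 1 positive, 1 negative, 1 zero.

(1, 1)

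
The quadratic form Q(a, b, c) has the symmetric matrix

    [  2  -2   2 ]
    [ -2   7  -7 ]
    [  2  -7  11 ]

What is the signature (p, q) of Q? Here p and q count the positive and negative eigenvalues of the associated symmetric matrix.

Row-reducing A symmetrically gives the diagonal entries 2, 5, 4.
That gives 3 positive pivots.

(3, 0)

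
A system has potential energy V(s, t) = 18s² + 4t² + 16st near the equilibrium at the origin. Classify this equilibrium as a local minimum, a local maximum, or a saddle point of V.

local minimum

The Hessian at the origin is H = [[36, 16], [16, 8]].
det H = 36·8 − (16)² = 32 > 0 and H[1,1] = 36 > 0, so H is positive definite.
Therefore the origin is a local minimum.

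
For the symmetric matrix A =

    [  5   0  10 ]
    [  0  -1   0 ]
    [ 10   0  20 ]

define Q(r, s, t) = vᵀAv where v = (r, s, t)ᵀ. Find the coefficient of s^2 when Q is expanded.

The coefficient of s^2 is the diagonal entry A[2,2] = -1.

-1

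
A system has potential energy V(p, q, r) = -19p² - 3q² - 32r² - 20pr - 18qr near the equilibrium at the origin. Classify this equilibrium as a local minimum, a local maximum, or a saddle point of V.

The Hessian at the origin is H = [[-38, 0, -20], [0, -6, -18], [-20, -18, -64]].
Row-reducing H symmetrically gives the diagonal entries -38, -6, 10/19.
So there are 1 positive, 2 negative pivots.
H is indefinite, so the origin is a saddle point.

saddle point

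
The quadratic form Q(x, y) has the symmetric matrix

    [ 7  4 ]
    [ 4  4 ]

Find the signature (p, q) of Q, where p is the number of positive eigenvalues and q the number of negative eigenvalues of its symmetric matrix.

An LDLᵀ factorisation of A has diagonal entries 7, 12/7.
That gives 2 positive pivots.

(2, 0)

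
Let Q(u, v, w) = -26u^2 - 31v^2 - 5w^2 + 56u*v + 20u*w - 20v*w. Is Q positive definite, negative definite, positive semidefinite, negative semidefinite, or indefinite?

negative definite

The symmetric matrix of Q is A = [[-26, 28, 10], [28, -31, -10], [10, -10, -5]].
Leading principal minors: Δ_1 = -26, Δ_2 = 22, Δ_3 = -10.
The signs alternate starting with Δ_1 < 0, so by Sylvester's criterion Q is negative definite.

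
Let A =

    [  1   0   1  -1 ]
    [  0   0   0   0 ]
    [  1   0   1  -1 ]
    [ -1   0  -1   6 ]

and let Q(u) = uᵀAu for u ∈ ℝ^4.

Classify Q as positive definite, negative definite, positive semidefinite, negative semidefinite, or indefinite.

Row-reducing A symmetrically gives the diagonal entries 1, 0, 0, 5.
So there are 2 positive, 2 zero pivots.
Hence Q is positive semidefinite.

positive semidefinite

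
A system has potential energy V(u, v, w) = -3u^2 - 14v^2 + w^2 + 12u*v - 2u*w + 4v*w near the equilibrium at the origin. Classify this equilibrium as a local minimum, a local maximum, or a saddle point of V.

saddle point

The Hessian at the origin is H = [[-6, 12, -2], [12, -28, 4], [-2, 4, 2]].
Row-reducing H symmetrically gives the diagonal entries -6, -4, 8/3.
Counting signs: 1 positive, 2 negative.
H is indefinite, so the origin is a saddle point.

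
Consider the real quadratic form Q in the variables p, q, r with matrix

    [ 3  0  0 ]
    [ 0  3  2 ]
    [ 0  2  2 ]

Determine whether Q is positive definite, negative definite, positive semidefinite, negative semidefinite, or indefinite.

Leading principal minors: Δ_1 = 3, Δ_2 = 9, Δ_3 = 6.
All leading principal minors are positive, so by Sylvester's criterion Q is positive definite.

positive definite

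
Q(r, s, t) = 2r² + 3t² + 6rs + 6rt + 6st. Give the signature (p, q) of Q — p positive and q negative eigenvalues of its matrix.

(1, 2)

The associated matrix is A = [[2, 3, 3], [3, 0, 3], [3, 3, 3]].
An LDLᵀ factorisation of A has diagonal entries 2, -9/2, -1.
So there are 1 positive, 2 negative pivots.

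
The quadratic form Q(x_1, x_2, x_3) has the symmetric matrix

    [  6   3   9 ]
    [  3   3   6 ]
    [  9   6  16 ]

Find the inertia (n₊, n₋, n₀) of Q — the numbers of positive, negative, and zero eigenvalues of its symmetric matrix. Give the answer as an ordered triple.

(3, 0, 0)

An LDLᵀ factorisation of A has diagonal entries 6, 3/2, 1.
That gives 3 positive pivots.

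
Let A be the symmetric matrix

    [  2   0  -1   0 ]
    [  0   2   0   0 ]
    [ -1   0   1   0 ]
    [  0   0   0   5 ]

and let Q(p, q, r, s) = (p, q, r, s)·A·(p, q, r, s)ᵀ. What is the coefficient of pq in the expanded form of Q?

0

The coefficient of pq is A[1,2] + A[2,1] = 2·0 = 0.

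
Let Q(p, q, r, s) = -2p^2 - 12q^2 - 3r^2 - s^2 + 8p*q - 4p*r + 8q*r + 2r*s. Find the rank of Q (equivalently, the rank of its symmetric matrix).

The symmetric matrix is A = [[-2, 4, -2, 0], [4, -12, 4, 0], [-2, 4, -3, 1], [0, 0, 1, -1]].
Congruent diagonalization of A (simultaneous row and column reduction) yields pivots -2, -4, -1, 0.
That gives 3 negative, 1 zero pivots.
The rank is the number of nonzero pivots: 3.

3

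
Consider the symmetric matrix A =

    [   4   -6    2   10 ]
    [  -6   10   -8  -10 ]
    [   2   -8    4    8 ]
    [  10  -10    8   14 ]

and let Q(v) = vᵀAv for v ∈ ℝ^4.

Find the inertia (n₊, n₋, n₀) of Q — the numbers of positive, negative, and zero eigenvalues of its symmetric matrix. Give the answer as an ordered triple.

(2, 2, 0)

An LDLᵀ factorisation of A has diagonal entries 4, 1, -22, -4/11.
Counting signs: 2 positive, 2 negative.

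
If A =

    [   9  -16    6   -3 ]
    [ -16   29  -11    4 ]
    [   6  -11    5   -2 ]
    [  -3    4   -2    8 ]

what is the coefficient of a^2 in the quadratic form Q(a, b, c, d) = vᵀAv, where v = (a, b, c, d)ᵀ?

9

The coefficient of a^2 is the diagonal entry A[1,1] = 9.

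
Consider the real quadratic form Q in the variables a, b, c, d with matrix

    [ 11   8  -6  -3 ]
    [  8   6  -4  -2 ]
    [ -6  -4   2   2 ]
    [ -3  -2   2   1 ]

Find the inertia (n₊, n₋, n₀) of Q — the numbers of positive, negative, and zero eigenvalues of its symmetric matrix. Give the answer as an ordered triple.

Row-reducing A symmetrically gives the diagonal entries 11, 2/11, -2, 0.
That gives 2 positive, 1 negative, 1 zero pivots.

(2, 1, 1)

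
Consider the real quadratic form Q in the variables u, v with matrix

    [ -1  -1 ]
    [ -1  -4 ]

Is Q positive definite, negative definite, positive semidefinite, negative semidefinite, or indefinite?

Symmetric row and column elimination reduces A to a congruent diagonal form with pivots -1, -3.
So there are 2 negative pivots.
Hence Q is negative definite.

negative definite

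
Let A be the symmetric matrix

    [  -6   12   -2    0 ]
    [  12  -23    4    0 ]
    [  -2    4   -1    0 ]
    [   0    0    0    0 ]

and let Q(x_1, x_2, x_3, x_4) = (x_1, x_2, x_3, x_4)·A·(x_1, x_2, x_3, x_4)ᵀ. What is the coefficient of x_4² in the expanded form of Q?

The coefficient of x_4² is the diagonal entry A[4,4] = 0.

0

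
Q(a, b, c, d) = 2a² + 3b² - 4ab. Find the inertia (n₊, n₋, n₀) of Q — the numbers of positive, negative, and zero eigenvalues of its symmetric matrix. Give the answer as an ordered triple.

Write A = [[2, -2, 0, 0], [-2, 3, 0, 0], [0, 0, 0, 0], [0, 0, 0, 0]].
Congruent diagonalization of A (simultaneous row and column reduction) yields pivots 2, 1, 0, 0.
Counting signs: 2 positive, 2 zero.

(2, 0, 2)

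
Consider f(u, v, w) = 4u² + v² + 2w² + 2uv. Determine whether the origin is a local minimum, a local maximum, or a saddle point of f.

local minimum

The Hessian at the origin is H = [[8, 2, 0], [2, 2, 0], [0, 0, 4]].
Row-reducing H symmetrically gives the diagonal entries 8, 3/2, 4.
Counting signs: 3 positive.
H is positive definite, so the origin is a strict local minimum.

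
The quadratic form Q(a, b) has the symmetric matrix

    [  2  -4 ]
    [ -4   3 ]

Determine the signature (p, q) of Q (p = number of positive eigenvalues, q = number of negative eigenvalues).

Symmetric row and column elimination reduces A to a congruent diagonal form with pivots 2, -5.
So there are 1 positive, 1 negative pivots.

(1, 1)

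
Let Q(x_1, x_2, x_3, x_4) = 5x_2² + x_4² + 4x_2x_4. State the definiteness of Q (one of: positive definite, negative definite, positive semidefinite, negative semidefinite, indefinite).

positive semidefinite

The associated matrix is A = [[0, 0, 0, 0], [0, 5, 0, 2], [0, 0, 0, 0], [0, 2, 0, 1]].
Row-reducing A symmetrically gives the diagonal entries 0, 5, 0, 1/5.
That gives 2 positive, 2 zero pivots.
Hence Q is positive semidefinite.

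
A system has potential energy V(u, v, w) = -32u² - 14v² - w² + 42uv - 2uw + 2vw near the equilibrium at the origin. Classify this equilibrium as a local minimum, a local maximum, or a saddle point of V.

The Hessian at the origin is H = [[-64, 42, -2], [42, -28, 2], [-2, 2, -2]].
Symmetric row and column elimination reduces H to a congruent diagonal form with pivots -64, -7/16, -6/7.
Counting signs: 3 negative.
H is negative definite, so the origin is a strict local maximum.

local maximum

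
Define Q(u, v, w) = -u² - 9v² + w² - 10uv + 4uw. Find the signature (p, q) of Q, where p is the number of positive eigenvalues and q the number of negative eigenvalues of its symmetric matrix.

The symmetric matrix is A = [[-1, -5, 2], [-5, -9, 0], [2, 0, 1]].
An LDLᵀ factorisation of A has diagonal entries -1, 16, -5/4.
Counting signs: 1 positive, 2 negative.

(1, 2)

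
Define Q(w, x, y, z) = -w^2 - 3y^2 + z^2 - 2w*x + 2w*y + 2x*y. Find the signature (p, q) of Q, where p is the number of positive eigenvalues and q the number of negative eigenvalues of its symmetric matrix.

(2, 2)

The symmetric matrix is A = [[-1, -1, 1, 0], [-1, 0, 1, 0], [1, 1, -3, 0], [0, 0, 0, 1]].
Symmetric row and column elimination reduces A to a congruent diagonal form with pivots -1, 1, -2, 1.
So there are 2 positive, 2 negative pivots.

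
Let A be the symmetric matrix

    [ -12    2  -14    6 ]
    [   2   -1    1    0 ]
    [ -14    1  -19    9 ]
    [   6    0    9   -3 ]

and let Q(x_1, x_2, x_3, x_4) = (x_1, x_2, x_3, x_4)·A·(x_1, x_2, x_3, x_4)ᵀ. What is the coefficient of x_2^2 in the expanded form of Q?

-1

The coefficient of x_2^2 is the diagonal entry A[2,2] = -1.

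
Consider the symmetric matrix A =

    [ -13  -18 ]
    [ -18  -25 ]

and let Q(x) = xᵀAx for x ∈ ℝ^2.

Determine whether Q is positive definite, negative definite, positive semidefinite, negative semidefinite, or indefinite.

negative definite

Leading principal minors: Δ_1 = -13, Δ_2 = 1.
The signs alternate starting with Δ_1 < 0, so by Sylvester's criterion Q is negative definite.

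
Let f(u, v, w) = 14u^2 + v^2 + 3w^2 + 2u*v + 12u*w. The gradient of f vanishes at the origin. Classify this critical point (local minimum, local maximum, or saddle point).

local minimum

The Hessian at the origin is H = [[28, 2, 12], [2, 2, 0], [12, 0, 6]].
Symmetric row and column elimination reduces H to a congruent diagonal form with pivots 28, 13/7, 6/13.
That gives 3 positive pivots.
H is positive definite, so the origin is a strict local minimum.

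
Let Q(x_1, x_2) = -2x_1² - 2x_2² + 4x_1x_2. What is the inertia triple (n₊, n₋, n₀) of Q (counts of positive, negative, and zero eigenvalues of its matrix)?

(0, 1, 1)

The associated matrix is A = [[-2, 2], [2, -2]].
Congruent diagonalization of A (simultaneous row and column reduction) yields pivots -2, 0.
Counting signs: 1 negative, 1 zero.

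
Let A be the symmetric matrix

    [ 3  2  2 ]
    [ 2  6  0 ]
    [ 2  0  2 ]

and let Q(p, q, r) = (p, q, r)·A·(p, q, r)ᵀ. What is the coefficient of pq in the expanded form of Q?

4

The coefficient of pq is A[1,2] + A[2,1] = 2·2 = 4.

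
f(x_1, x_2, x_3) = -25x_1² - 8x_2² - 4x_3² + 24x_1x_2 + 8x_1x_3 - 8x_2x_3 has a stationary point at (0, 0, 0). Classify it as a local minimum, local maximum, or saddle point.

The Hessian at the origin is H = [[-50, 24, 8], [24, -16, -8], [8, -8, -8]].
Row-reducing H symmetrically gives the diagonal entries -50, -112/25, -20/7.
That gives 3 negative pivots.
H is negative definite, so the origin is a strict local maximum.

local maximum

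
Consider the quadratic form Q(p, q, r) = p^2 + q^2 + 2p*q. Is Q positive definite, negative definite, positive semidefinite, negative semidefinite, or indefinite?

positive semidefinite

The symmetric matrix is A = [[1, 1, 0], [1, 1, 0], [0, 0, 0]].
Row-reducing A symmetrically gives the diagonal entries 1, 0, 0.
Counting signs: 1 positive, 2 zero.
Hence Q is positive semidefinite.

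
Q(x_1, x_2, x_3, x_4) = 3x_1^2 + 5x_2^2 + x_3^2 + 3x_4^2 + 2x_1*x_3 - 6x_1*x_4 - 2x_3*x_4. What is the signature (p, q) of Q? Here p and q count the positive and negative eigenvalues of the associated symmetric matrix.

(3, 0)

Write A = [[3, 0, 1, -3], [0, 5, 0, 0], [1, 0, 1, -1], [-3, 0, -1, 3]].
Row-reducing A symmetrically gives the diagonal entries 3, 5, 2/3, 0.
That gives 3 positive, 1 zero pivots.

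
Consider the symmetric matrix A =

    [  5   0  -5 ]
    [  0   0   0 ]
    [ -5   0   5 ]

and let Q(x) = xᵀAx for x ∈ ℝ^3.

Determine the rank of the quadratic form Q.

Row-reducing A symmetrically gives the diagonal entries 5, 0, 0.
Counting signs: 1 positive, 2 zero.
The rank is the number of nonzero pivots: 1.

1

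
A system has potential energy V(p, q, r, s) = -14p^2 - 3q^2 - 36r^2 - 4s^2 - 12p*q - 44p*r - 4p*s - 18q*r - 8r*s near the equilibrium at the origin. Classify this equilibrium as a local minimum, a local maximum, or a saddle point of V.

local maximum

The Hessian at the origin is H = [[-28, -12, -44, -4], [-12, -6, -18, 0], [-44, -18, -72, -8], [-4, 0, -8, -8]].
Applying the same elementary operations to the rows and columns of H produces a congruent diagonal matrix with entries -28, -6/7, -2, -4.
So there are 4 negative pivots.
H is negative definite, so the origin is a strict local maximum.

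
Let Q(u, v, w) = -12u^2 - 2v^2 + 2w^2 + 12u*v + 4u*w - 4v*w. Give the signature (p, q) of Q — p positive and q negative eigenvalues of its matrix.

(2, 1)

The symmetric matrix is A = [[-12, 6, 2], [6, -2, -2], [2, -2, 2]].
Symmetric row and column elimination reduces A to a congruent diagonal form with pivots -12, 1, 4/3.
That gives 2 positive, 1 negative pivots.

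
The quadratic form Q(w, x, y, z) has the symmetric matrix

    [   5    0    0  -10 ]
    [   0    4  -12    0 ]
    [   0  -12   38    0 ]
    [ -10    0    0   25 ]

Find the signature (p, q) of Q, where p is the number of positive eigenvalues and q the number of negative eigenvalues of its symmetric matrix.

(4, 0)

Row-reducing A symmetrically gives the diagonal entries 5, 4, 2, 5.
Counting signs: 4 positive.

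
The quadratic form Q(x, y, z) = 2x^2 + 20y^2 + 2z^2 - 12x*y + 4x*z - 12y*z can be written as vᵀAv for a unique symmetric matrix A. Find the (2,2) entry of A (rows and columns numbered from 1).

The coefficient of y^2 in Q is 20, and that is exactly A[2,2].

20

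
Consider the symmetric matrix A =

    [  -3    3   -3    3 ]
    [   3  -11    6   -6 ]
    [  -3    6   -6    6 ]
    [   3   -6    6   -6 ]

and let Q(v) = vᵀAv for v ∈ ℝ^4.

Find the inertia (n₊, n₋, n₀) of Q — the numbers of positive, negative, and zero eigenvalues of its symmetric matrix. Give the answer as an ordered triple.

(0, 3, 1)

Congruent diagonalization of A (simultaneous row and column reduction) yields pivots -3, -8, -15/8, 0.
Counting signs: 3 negative, 1 zero.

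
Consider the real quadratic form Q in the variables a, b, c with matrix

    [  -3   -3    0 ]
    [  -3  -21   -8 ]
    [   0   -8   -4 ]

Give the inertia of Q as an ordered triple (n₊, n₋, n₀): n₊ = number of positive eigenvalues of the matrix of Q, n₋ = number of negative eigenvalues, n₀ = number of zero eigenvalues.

An LDLᵀ factorisation of A has diagonal entries -3, -18, -4/9.
Counting signs: 3 negative.

(0, 3, 0)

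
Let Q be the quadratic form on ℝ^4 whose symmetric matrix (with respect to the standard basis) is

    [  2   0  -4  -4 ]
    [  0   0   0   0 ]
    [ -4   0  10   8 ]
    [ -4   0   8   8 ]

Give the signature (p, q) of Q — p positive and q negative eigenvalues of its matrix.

(2, 0)

Applying the same elementary operations to the rows and columns of A produces a congruent diagonal matrix with entries 2, 0, 2, 0.
Counting signs: 2 positive, 2 zero.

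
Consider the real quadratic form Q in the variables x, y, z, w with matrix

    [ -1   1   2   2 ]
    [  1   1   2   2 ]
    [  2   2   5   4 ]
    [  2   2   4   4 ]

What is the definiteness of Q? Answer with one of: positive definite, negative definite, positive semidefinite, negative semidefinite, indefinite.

indefinite

Congruent diagonalization of A (simultaneous row and column reduction) yields pivots -1, 2, 1, 0.
So there are 2 positive, 1 negative, 1 zero pivots.
Hence Q is indefinite.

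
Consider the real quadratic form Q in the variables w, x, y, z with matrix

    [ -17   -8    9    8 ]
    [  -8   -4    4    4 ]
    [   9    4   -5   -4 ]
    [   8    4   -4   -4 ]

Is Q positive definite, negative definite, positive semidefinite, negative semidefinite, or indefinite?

negative semidefinite

Congruent diagonalization of A (simultaneous row and column reduction) yields pivots -17, -4/17, 0, 0.
That gives 2 negative, 2 zero pivots.
Hence Q is negative semidefinite.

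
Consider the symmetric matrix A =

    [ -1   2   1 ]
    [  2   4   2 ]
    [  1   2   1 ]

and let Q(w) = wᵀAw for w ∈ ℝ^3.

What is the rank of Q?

2

Row-reducing A symmetrically gives the diagonal entries -1, 8, 0.
So there are 1 positive, 1 negative, 1 zero pivots.
The rank is the number of nonzero pivots: 2.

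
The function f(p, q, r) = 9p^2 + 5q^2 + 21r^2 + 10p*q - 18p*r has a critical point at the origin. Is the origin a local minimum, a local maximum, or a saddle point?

local minimum

The Hessian at the origin is H = [[18, 10, -18], [10, 10, 0], [-18, 0, 42]].
Congruent diagonalization of H (simultaneous row and column reduction) yields pivots 18, 40/9, 3/2.
That gives 3 positive pivots.
H is positive definite, so the origin is a strict local minimum.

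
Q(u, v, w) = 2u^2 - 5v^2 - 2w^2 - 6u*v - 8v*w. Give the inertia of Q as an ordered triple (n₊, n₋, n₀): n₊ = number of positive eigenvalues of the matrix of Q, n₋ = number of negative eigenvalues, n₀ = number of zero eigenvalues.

The associated matrix is A = [[2, -3, 0], [-3, -5, -4], [0, -4, -2]].
Row-reducing A symmetrically gives the diagonal entries 2, -19/2, -6/19.
That gives 1 positive, 2 negative pivots.

(1, 2, 0)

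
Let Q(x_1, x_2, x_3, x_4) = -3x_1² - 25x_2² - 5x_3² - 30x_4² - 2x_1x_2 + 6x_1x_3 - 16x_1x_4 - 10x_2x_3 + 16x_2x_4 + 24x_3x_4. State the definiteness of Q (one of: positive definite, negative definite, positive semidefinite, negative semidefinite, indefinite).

negative definite

The associated matrix is A = [[-3, -1, 3, -8], [-1, -25, -5, 8], [3, -5, -5, 12], [-8, 8, 12, -30]].
Congruent diagonalization of A (simultaneous row and column reduction) yields pivots -3, -74/3, -20/37, -2/5.
That gives 4 negative pivots.
Hence Q is negative definite.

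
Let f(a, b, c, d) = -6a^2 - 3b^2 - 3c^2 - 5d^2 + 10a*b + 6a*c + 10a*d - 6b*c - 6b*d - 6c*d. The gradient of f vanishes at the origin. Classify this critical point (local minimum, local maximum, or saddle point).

saddle point

The Hessian at the origin is H = [[-12, 10, 6, 10], [10, -6, -6, -6], [6, -6, -6, -6], [10, -6, -6, -10]].
Congruent diagonalization of H (simultaneous row and column reduction) yields pivots -12, 7/3, -24/7, -4.
So there are 1 positive, 3 negative pivots.
H is indefinite, so the origin is a saddle point.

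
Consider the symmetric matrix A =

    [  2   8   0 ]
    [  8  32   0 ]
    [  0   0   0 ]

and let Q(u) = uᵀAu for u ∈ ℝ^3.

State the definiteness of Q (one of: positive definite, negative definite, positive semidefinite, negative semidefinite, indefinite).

Row-reducing A symmetrically gives the diagonal entries 2, 0, 0.
So there are 1 positive, 2 zero pivots.
Hence Q is positive semidefinite.

positive semidefinite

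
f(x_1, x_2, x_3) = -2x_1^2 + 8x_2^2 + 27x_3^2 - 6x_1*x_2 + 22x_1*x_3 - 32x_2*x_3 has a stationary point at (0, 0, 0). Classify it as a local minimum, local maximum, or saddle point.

saddle point

The Hessian at the origin is H = [[-4, -6, 22], [-6, 16, -32], [22, -32, 54]].
An LDLᵀ factorisation of H has diagonal entries -4, 25, 6.
Counting signs: 2 positive, 1 negative.
H is indefinite, so the origin is a saddle point.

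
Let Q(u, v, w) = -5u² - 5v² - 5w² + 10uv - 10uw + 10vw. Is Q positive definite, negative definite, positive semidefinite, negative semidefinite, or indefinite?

negative semidefinite

Write A = [[-5, 5, -5], [5, -5, 5], [-5, 5, -5]].
Symmetric row and column elimination reduces A to a congruent diagonal form with pivots -5, 0, 0.
So there are 1 negative, 2 zero pivots.
Hence Q is negative semidefinite.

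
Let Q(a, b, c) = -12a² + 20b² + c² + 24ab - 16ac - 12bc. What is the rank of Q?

The associated matrix is A = [[-12, 12, -8], [12, 20, -6], [-8, -6, 1]].
Congruent diagonalization of A (simultaneous row and column reduction) yields pivots -12, 32, 5/24.
That gives 2 positive, 1 negative pivots.
The rank is the number of nonzero pivots: 3.

3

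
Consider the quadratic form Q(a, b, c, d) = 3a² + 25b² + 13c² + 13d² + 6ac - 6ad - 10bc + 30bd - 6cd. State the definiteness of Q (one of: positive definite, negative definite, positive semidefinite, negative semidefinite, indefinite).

The symmetric matrix is A = [[3, 0, 3, -3], [0, 25, -5, 15], [3, -5, 13, -3], [-3, 15, -3, 13]].
Symmetric row and column elimination reduces A to a congruent diagonal form with pivots 3, 25, 9, 0.
Counting signs: 3 positive, 1 zero.
Hence Q is positive semidefinite.

positive semidefinite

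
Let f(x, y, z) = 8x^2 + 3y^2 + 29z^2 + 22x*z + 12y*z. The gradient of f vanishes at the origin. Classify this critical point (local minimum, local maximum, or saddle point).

local minimum

The Hessian at the origin is H = [[16, 0, 22], [0, 6, 12], [22, 12, 58]].
Congruent diagonalization of H (simultaneous row and column reduction) yields pivots 16, 6, 15/4.
Counting signs: 3 positive.
H is positive definite, so the origin is a strict local minimum.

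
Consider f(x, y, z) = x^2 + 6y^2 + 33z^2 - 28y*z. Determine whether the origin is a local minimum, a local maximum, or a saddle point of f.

local minimum

The Hessian at the origin is H = [[2, 0, 0], [0, 12, -28], [0, -28, 66]].
Symmetric row and column elimination reduces H to a congruent diagonal form with pivots 2, 12, 2/3.
That gives 3 positive pivots.
H is positive definite, so the origin is a strict local minimum.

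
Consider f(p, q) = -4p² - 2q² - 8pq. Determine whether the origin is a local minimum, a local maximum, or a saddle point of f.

saddle point

The Hessian at the origin is H = [[-8, -8], [-8, -4]].
det H = -8·-4 − (-8)² = -32 < 0, so H is indefinite.
Therefore the origin is a saddle point.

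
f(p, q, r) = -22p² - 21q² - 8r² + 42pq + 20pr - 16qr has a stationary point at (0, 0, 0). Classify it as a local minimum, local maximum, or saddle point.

local maximum

The Hessian at the origin is H = [[-44, 42, 20], [42, -42, -16], [20, -16, -16]].
Applying the same elementary operations to the rows and columns of H produces a congruent diagonal matrix with entries -44, -21/11, -40/21.
Counting signs: 3 negative.
H is negative definite, so the origin is a strict local maximum.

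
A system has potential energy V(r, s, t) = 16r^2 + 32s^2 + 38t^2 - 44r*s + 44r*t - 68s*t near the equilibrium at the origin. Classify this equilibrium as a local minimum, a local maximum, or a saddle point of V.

The Hessian at the origin is H = [[32, -44, 44], [-44, 64, -68], [44, -68, 76]].
An LDLᵀ factorisation of H has diagonal entries 32, 7/2, -4/7.
Counting signs: 2 positive, 1 negative.
H is indefinite, so the origin is a saddle point.

saddle point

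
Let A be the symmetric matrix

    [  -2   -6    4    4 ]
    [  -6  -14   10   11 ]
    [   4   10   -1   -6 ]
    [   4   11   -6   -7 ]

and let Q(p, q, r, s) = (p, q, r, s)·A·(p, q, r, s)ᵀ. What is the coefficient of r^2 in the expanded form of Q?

The coefficient of r^2 is the diagonal entry A[3,3] = -1.

-1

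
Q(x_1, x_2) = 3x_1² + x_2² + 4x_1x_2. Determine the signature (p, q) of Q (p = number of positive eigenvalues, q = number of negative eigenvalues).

(1, 1)

The associated matrix is A = [[3, 2], [2, 1]].
An LDLᵀ factorisation of A has diagonal entries 3, -1/3.
Counting signs: 1 positive, 1 negative.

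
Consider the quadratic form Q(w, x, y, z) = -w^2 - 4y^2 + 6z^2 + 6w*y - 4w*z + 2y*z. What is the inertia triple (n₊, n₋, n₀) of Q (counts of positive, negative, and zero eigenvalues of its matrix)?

(2, 1, 1)

Write A = [[-1, 0, 3, -2], [0, 0, 0, 0], [3, 0, -4, 1], [-2, 0, 1, 6]].
Symmetric row and column elimination reduces A to a congruent diagonal form with pivots -1, 0, 5, 5.
So there are 2 positive, 1 negative, 1 zero pivots.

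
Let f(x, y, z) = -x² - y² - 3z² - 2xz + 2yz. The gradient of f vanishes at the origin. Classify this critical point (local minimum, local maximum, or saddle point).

The Hessian at the origin is H = [[-2, 0, -2], [0, -2, 2], [-2, 2, -6]].
Applying the same elementary operations to the rows and columns of H produces a congruent diagonal matrix with entries -2, -2, -2.
Counting signs: 3 negative.
H is negative definite, so the origin is a strict local maximum.

local maximum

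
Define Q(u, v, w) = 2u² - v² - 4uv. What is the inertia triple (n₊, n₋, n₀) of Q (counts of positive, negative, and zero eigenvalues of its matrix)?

The associated matrix is A = [[2, -2, 0], [-2, -1, 0], [0, 0, 0]].
Congruent diagonalization of A (simultaneous row and column reduction) yields pivots 2, -3, 0.
That gives 1 positive, 1 negative, 1 zero pivots.

(1, 1, 1)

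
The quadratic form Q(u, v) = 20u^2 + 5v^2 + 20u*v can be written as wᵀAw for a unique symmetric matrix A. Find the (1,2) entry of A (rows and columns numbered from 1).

The coefficient of u·v in Q is 20. For a symmetric A this equals A[1,2] + A[2,1] = 2·A[1,2].
So A[1,2] = 20/2 = 10.

10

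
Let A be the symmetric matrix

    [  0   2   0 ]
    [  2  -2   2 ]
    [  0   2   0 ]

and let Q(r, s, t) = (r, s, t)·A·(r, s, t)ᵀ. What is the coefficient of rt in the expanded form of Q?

0

The coefficient of rt is A[1,3] + A[3,1] = 2·0 = 0.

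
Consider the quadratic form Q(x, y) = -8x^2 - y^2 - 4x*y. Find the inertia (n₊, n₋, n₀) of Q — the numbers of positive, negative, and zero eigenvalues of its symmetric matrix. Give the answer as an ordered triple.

(0, 2, 0)

The associated matrix is A = [[-8, -2], [-2, -1]].
Row-reducing A symmetrically gives the diagonal entries -8, -1/2.
So there are 2 negative pivots.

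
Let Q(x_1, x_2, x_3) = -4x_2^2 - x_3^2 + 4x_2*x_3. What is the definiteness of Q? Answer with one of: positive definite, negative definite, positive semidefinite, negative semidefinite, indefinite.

The symmetric matrix is A = [[0, 0, 0], [0, -4, 2], [0, 2, -1]].
Applying the same elementary operations to the rows and columns of A produces a congruent diagonal matrix with entries 0, -4, 0.
Counting signs: 1 negative, 2 zero.
Hence Q is negative semidefinite.

negative semidefinite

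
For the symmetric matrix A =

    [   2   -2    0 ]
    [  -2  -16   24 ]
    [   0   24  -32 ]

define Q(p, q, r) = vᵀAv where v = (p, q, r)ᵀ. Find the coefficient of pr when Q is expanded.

The coefficient of pr is A[1,3] + A[3,1] = 2·0 = 0.

0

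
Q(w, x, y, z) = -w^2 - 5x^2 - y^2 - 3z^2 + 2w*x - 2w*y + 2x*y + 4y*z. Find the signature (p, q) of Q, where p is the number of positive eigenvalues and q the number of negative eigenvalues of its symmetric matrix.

(1, 3)

The symmetric matrix is A = [[-1, 1, -1, 0], [1, -5, 1, 0], [-1, 1, -1, 2], [0, 0, 2, -3]].
By Sylvester's law of inertia any congruent diagonalization of A has 1 positive, 3 negative and 0 zero entries.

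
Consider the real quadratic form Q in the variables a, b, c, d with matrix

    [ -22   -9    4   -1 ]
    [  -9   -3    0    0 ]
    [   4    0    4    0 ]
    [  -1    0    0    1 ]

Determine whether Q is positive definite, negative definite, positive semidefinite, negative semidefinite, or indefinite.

indefinite

Congruent diagonalization of A (simultaneous row and column reduction) yields pivots -22, 15/22, 4/5, 0.
Counting signs: 2 positive, 1 negative, 1 zero.
Hence Q is indefinite.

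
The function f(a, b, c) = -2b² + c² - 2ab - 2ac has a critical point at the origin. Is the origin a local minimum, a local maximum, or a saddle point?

saddle point

The Hessian at the origin is H = [[0, -2, -2], [-2, -4, 0], [-2, 0, 2]].
H is indefinite, so the origin is a saddle point.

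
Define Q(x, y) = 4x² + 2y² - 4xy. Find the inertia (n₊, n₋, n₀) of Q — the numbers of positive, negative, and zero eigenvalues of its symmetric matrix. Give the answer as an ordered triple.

(2, 0, 0)

The associated matrix is A = [[4, -2], [-2, 2]].
Applying the same elementary operations to the rows and columns of A produces a congruent diagonal matrix with entries 4, 1.
Counting signs: 2 positive.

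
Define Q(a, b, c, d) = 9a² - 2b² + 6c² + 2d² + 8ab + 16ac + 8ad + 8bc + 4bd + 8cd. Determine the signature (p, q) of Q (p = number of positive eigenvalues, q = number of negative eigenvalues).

Write A = [[9, 4, 8, 4], [4, -2, 4, 2], [8, 4, 6, 4], [4, 2, 4, 2]].
Symmetric row and column elimination reduces A to a congruent diagonal form with pivots 9, -34/9, -18/17, 4/9.
That gives 2 positive, 2 negative pivots.

(2, 2)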